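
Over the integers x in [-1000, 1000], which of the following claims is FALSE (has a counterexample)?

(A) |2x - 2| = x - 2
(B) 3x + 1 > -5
(A) x = 0: LHS = |2·0 - 2| = |-2| = 2, RHS = 0 - 2 = -2; 2 = -2 — FAILS
(B) x = -2: LHS = 3·(-2) + 1 = -5; -5 > -5 — FAILS

Answer: Both A and B are false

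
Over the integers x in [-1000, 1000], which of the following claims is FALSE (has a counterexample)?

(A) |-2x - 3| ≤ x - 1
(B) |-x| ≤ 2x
(A) x = 0: LHS = |-2·0 - 3| = |-3| = 3, RHS = 0 - 1 = -1; 3 ≤ -1 — FAILS
(B) x = -1: LHS = |-(-1)| = |1| = 1, RHS = 2·(-1) = -2; 1 ≤ -2 — FAILS

Answer: Both A and B are false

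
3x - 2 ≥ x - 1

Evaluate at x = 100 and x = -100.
x = 100: LHS = 3·100 - 2 = 298, RHS = 100 - 1 = 99; 298 ≥ 99 — holds
x = -100: LHS = 3·(-100) - 2 = -302, RHS = (-100) - 1 = -101; -302 ≥ -101 — FAILS

Answer: Partially: holds for x = 100, fails for x = -100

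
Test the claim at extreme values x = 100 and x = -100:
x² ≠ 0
x = 100: LHS = 100² = 10000; 10000 ≠ 0 — holds
x = -100: LHS = (-100)² = 10000; 10000 ≠ 0 — holds

Answer: Yes, holds for both x = 100 and x = -100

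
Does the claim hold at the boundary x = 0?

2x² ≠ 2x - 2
x = 0: LHS = 2·0² = 0, RHS = 2·0 - 2 = -2; 0 ≠ -2 — holds

The relation is satisfied at x = 0.

Answer: Yes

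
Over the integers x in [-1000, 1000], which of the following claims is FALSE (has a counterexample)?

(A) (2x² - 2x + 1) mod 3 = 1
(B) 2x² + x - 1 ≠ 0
(A) x = -1: LHS = (2·(-1)² - 2·(-1) + 1) mod 3 = 5 mod 3 = 2; 2 = 1 — FAILS
(B) x = -1: LHS = 2·(-1)² + (-1) - 1 = 0; 0 ≠ 0 — FAILS

Answer: Both A and B are false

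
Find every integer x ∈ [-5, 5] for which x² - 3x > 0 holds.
Holds for: {-5, -4, -3, -2, -1, 4, 5}
Fails for: {0, 1, 2, 3}

Answer: {-5, -4, -3, -2, -1, 4, 5}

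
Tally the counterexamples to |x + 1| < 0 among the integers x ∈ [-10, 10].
Counterexamples in [-10, 10]: {-10, -9, -8, -7, -6, -5, -4, -3, -2, -1, 0, 1, 2, 3, 4, 5, 6, 7, 8, 9, 10}.

Counting them gives 21 values.

Answer: 21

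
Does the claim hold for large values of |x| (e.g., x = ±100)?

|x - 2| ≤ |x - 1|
x = 100: LHS = |100 - 2| = |98| = 98, RHS = |100 - 1| = |99| = 99; 98 ≤ 99 — holds
x = -100: LHS = |(-100) - 2| = |-102| = 102, RHS = |(-100) - 1| = |-101| = 101; 102 ≤ 101 — FAILS

Answer: Partially: holds for x = 100, fails for x = -100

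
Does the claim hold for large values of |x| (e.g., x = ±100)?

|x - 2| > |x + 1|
x = 100: LHS = |100 - 2| = |98| = 98, RHS = |100 + 1| = |101| = 101; 98 > 101 — FAILS
x = -100: LHS = |(-100) - 2| = |-102| = 102, RHS = |(-100) + 1| = |-99| = 99; 102 > 99 — holds

Answer: Partially: fails for x = 100, holds for x = -100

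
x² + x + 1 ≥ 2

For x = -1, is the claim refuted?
Substitute x = -1 into the relation:
x = -1: LHS = (-1)² + (-1) + 1 = 1; 1 ≥ 2 — FAILS

Since the claim fails at x = -1, this value is a counterexample.

Answer: Yes, x = -1 is a counterexample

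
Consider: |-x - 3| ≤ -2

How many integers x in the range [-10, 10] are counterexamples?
Counterexamples in [-10, 10]: {-10, -9, -8, -7, -6, -5, -4, -3, -2, -1, 0, 1, 2, 3, 4, 5, 6, 7, 8, 9, 10}.

Counting them gives 21 values.

Answer: 21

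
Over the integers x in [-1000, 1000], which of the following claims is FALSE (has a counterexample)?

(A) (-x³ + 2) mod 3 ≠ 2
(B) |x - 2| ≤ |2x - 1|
(A) x = 0: LHS = (-0³ + 2) mod 3 = 2 mod 3 = 2; 2 ≠ 2 — FAILS
(B) x = 0: LHS = |0 - 2| = |-2| = 2, RHS = |2·0 - 1| = |-1| = 1; 2 ≤ 1 — FAILS

Answer: Both A and B are false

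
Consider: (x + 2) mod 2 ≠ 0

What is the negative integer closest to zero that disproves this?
Testing negative integers from -1 downward:
x = -1: LHS = ((-1) + 2) mod 2 = 1 mod 2 = 1; 1 ≠ 0 — holds
x = -2: LHS = ((-2) + 2) mod 2 = 0 mod 2 = 0; 0 ≠ 0 — FAILS  ← closest negative counterexample to 0

Answer: x = -2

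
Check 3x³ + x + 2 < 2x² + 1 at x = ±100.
x = 100: LHS = 3·100³ + 100 + 2 = 3000102, RHS = 2·100² + 1 = 20001; 3000102 < 20001 — FAILS
x = -100: LHS = 3·(-100)³ + (-100) + 2 = -3000098, RHS = 2·(-100)² + 1 = 20001; -3000098 < 20001 — holds

Answer: Partially: fails for x = 100, holds for x = -100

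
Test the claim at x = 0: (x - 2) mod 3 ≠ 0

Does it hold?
x = 0: LHS = (0 - 2) mod 3 = (-2) mod 3 = 1; 1 ≠ 0 — holds

The relation is satisfied at x = 0.

Answer: Yes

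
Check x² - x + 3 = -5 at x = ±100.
x = 100: LHS = 100² - 100 + 3 = 9903; 9903 = -5 — FAILS
x = -100: LHS = (-100)² - (-100) + 3 = 10103; 10103 = -5 — FAILS

Answer: No, fails for both x = 100 and x = -100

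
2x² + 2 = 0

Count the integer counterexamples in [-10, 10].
Counterexamples in [-10, 10]: {-10, -9, -8, -7, -6, -5, -4, -3, -2, -1, 0, 1, 2, 3, 4, 5, 6, 7, 8, 9, 10}.

Counting them gives 21 values.

Answer: 21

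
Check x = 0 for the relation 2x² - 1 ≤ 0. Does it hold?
x = 0: LHS = 2·0² - 1 = -1; -1 ≤ 0 — holds

The relation is satisfied at x = 0.

Answer: Yes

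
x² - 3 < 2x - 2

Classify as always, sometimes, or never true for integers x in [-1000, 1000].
Holds at x = 0: LHS = 0² - 3 = -3, RHS = 2·0 - 2 = -2; -3 < -2 — holds
Fails at x = -1: LHS = (-1)² - 3 = -2, RHS = 2·(-1) - 2 = -4; -2 < -4 — FAILS
It is satisfied by some integers in the range but not all.

Answer: Sometimes true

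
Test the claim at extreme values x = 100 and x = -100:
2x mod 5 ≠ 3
x = 100: LHS = (2·100) mod 5 = 200 mod 5 = 0; 0 ≠ 3 — holds
x = -100: LHS = (2·(-100)) mod 5 = (-200) mod 5 = 0; 0 ≠ 3 — holds

Answer: Yes, holds for both x = 100 and x = -100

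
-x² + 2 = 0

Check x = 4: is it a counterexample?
Substitute x = 4 into the relation:
x = 4: LHS = -4² + 2 = -14; -14 = 0 — FAILS

Since the claim fails at x = 4, this value is a counterexample.

Answer: Yes, x = 4 is a counterexample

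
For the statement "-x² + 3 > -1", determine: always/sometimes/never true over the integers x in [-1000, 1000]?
Holds at x = 0: LHS = -0² + 3 = 3; 3 > -1 — holds
Fails at x = 2: LHS = -2² + 3 = -1; -1 > -1 — FAILS
It is satisfied by some integers in the range but not all.

Answer: Sometimes true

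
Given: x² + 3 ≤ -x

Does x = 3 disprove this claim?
Substitute x = 3 into the relation:
x = 3: LHS = 3² + 3 = 12; 12 ≤ -3 — FAILS

Since the claim fails at x = 3, this value is a counterexample.

Answer: Yes, x = 3 is a counterexample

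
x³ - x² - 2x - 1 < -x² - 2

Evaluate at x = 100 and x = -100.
x = 100: LHS = 100³ - 100² - 2·100 - 1 = 989799, RHS = -100² - 2 = -10002; 989799 < -10002 — FAILS
x = -100: LHS = (-100)³ - (-100)² - 2·(-100) - 1 = -1009801, RHS = -(-100)² - 2 = -10002; -1009801 < -10002 — holds

Answer: Partially: fails for x = 100, holds for x = -100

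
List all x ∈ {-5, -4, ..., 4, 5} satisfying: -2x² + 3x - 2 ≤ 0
Over all integers in [-5, 5], LHS − RHS is largest at x = 1, where it equals -1:
x = 1: LHS = -2·1² + 3·1 - 2 = -1; -1 ≤ 0 — holds
At the ends of the range:
x = -5: LHS = -2·(-5)² + 3·(-5) - 2 = -67; -67 ≤ 0 — holds
x = 5: LHS = -2·5² + 3·5 - 2 = -37; -37 ≤ 0 — holds
Hence LHS − RHS is never positive, i.e. LHS ≤ RHS throughout, so the relation holds for every integer in [-5, 5].

Answer: All integers in [-5, 5]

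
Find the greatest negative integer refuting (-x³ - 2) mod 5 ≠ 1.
Testing negative integers from -1 downward:
x = -1: LHS = (-(-1)³ - 2) mod 5 = (-1) mod 5 = 4; 4 ≠ 1 — holds
x = -2: LHS = (-(-2)³ - 2) mod 5 = 6 mod 5 = 1; 1 ≠ 1 — FAILS  ← closest negative counterexample to 0

Answer: x = -2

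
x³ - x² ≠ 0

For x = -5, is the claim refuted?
Substitute x = -5 into the relation:
x = -5: LHS = (-5)³ - (-5)² = -150; -150 ≠ 0 — holds

The claim holds here, so x = -5 is not a counterexample. (A counterexample exists elsewhere, e.g. x = 0.)

Answer: No, x = -5 is not a counterexample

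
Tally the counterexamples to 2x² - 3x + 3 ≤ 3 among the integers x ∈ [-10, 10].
Counterexamples in [-10, 10]: {-10, -9, -8, -7, -6, -5, -4, -3, -2, -1, 2, 3, 4, 5, 6, 7, 8, 9, 10}.

Counting them gives 19 values.

Answer: 19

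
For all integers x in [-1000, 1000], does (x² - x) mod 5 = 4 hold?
The claim fails at x = 0:
x = 0: LHS = (0² - 0) mod 5 = 0 mod 5 = 0; 0 = 4 — FAILS

Because a single integer refutes it, the statement is false.

Answer: False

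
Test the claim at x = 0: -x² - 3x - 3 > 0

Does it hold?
x = 0: LHS = -0² - 3·0 - 3 = -3; -3 > 0 — FAILS

The relation fails at x = 0, so x = 0 is a counterexample.

Answer: No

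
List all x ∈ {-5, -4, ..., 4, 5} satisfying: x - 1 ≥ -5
Holds for: {-4, -3, -2, -1, 0, 1, 2, 3, 4, 5}
Fails for: {-5}

Answer: {-4, -3, -2, -1, 0, 1, 2, 3, 4, 5}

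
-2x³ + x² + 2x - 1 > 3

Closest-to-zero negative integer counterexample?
Testing negative integers from -1 downward:
x = -1: LHS = -2·(-1)³ + (-1)² + 2·(-1) - 1 = 0; 0 > 3 — FAILS  ← closest negative counterexample to 0

Answer: x = -1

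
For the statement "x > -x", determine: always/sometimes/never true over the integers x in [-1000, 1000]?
Holds at x = 1: 1 > -1 — holds
Fails at x = 0: RHS = -0 = 0; 0 > 0 — FAILS
It is satisfied by some integers in the range but not all.

Answer: Sometimes true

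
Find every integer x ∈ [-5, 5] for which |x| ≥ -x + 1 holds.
Holds for: {1, 2, 3, 4, 5}
Fails for: {-5, -4, -3, -2, -1, 0}

Answer: {1, 2, 3, 4, 5}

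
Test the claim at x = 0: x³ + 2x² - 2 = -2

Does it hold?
x = 0: LHS = 0³ + 2·0² - 2 = -2; -2 = -2 — holds

The relation is satisfied at x = 0.

Answer: Yes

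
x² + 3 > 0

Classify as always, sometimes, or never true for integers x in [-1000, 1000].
Over all integers in [-1000, 1000], LHS − RHS is smallest at x = 0, where it equals 3:
x = 0: LHS = 0² + 3 = 3; 3 > 0 — holds
At the ends of the range:
x = -1000: LHS = (-1000)² + 3 = 1000003; 1000003 > 0 — holds
x = 1000: LHS = 1000² + 3 = 1000003; 1000003 > 0 — holds
Hence LHS − RHS is never zero or negative, i.e. LHS > RHS throughout, so the relation holds for every integer in [-1000, 1000].

No counterexample exists.

Answer: Always true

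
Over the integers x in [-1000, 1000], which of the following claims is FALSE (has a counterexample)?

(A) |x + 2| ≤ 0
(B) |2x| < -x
(A) x = 0: LHS = |0 + 2| = |2| = 2; 2 ≤ 0 — FAILS
(B) x = 0: LHS = |2·0| = |0| = 0, RHS = -0 = 0; 0 < 0 — FAILS

Answer: Both A and B are false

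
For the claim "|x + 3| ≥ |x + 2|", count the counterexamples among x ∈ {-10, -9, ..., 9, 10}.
Counterexamples in [-10, 10]: {-10, -9, -8, -7, -6, -5, -4, -3}.

Counting them gives 8 values.

Answer: 8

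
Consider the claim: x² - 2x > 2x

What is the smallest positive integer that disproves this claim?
Testing positive integers:
x = 1: LHS = 1² - 2·1 = -1, RHS = 2·1 = 2; -1 > 2 — FAILS  ← smallest positive counterexample

Answer: x = 1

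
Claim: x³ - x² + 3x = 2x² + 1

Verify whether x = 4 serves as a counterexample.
Substitute x = 4 into the relation:
x = 4: LHS = 4³ - 4² + 3·4 = 60, RHS = 2·4² + 1 = 33; 60 = 33 — FAILS

Since the claim fails at x = 4, this value is a counterexample.

Answer: Yes, x = 4 is a counterexample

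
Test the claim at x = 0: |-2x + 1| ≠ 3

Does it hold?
x = 0: LHS = |-2·0 + 1| = |1| = 1; 1 ≠ 3 — holds

The relation is satisfied at x = 0.

Answer: Yes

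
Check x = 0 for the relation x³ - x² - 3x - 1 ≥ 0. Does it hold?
x = 0: LHS = 0³ - 0² - 3·0 - 1 = -1; -1 ≥ 0 — FAILS

The relation fails at x = 0, so x = 0 is a counterexample.

Answer: No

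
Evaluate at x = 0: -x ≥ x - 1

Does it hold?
x = 0: LHS = -0 = 0, RHS = 0 - 1 = -1; 0 ≥ -1 — holds

The relation is satisfied at x = 0.

Answer: Yes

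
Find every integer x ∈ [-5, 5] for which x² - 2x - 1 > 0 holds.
Holds for: {-5, -4, -3, -2, -1, 3, 4, 5}
Fails for: {0, 1, 2}

Answer: {-5, -4, -3, -2, -1, 3, 4, 5}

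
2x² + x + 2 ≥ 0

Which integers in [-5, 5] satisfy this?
Over all integers in [-5, 5], LHS − RHS is smallest at x = 0, where it equals 2:
x = 0: LHS = 2·0² + 0 + 2 = 2; 2 ≥ 0 — holds
At the ends of the range:
x = -5: LHS = 2·(-5)² + (-5) + 2 = 47; 47 ≥ 0 — holds
x = 5: LHS = 2·5² + 5 + 2 = 57; 57 ≥ 0 — holds
Hence LHS − RHS is never negative, i.e. LHS ≥ RHS throughout, so the relation holds for every integer in [-5, 5].

Answer: All integers in [-5, 5]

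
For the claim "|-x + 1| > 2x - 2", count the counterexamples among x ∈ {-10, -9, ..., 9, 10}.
Counterexamples in [-10, 10]: {1, 2, 3, 4, 5, 6, 7, 8, 9, 10}.

Counting them gives 10 values.

Answer: 10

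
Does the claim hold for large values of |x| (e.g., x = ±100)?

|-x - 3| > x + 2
x = 100: LHS = |-100 - 3| = |-103| = 103, RHS = 100 + 2 = 102; 103 > 102 — holds
x = -100: LHS = |-(-100) - 3| = |97| = 97, RHS = (-100) + 2 = -98; 97 > -98 — holds

Answer: Yes, holds for both x = 100 and x = -100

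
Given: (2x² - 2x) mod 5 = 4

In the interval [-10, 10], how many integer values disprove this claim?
Counterexamples in [-10, 10]: {-10, -9, -7, -5, -4, -2, 0, 1, 3, 5, 6, 8, 10}.

Counting them gives 13 values.

Answer: 13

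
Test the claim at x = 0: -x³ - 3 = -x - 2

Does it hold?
x = 0: LHS = -0³ - 3 = -3, RHS = -0 - 2 = -2; -3 = -2 — FAILS

The relation fails at x = 0, so x = 0 is a counterexample.

Answer: No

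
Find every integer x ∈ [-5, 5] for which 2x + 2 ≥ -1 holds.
Holds for: {-1, 0, 1, 2, 3, 4, 5}
Fails for: {-5, -4, -3, -2}

Answer: {-1, 0, 1, 2, 3, 4, 5}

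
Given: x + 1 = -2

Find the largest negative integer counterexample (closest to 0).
Testing negative integers from -1 downward:
x = -1: LHS = (-1) + 1 = 0; 0 = -2 — FAILS  ← closest negative counterexample to 0

Answer: x = -1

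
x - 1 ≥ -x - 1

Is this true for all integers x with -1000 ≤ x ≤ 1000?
The claim fails at x = -1:
x = -1: LHS = (-1) - 1 = -2, RHS = -(-1) - 1 = 0; -2 ≥ 0 — FAILS

Because a single integer refutes it, the statement is false.

Answer: False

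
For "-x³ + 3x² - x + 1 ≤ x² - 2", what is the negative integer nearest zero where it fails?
Testing negative integers from -1 downward:
x = -1: LHS = -(-1)³ + 3·(-1)² - (-1) + 1 = 6, RHS = (-1)² - 2 = -1; 6 ≤ -1 — FAILS  ← closest negative counterexample to 0

Answer: x = -1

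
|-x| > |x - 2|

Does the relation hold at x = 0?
x = 0: LHS = |-0| = |0| = 0, RHS = |0 - 2| = |-2| = 2; 0 > 2 — FAILS

The relation fails at x = 0, so x = 0 is a counterexample.

Answer: No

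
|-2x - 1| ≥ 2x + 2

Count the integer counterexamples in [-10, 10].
Counterexamples in [-10, 10]: {0, 1, 2, 3, 4, 5, 6, 7, 8, 9, 10}.

Counting them gives 11 values.

Answer: 11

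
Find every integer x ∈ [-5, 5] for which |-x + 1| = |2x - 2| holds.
Holds for: {1}
Fails for: {-5, -4, -3, -2, -1, 0, 2, 3, 4, 5}

Answer: {1}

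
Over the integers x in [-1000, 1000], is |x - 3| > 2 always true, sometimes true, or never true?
Holds at x = 0: LHS = |0 - 3| = |-3| = 3; 3 > 2 — holds
Fails at x = 1: LHS = |1 - 3| = |-2| = 2; 2 > 2 — FAILS
It is satisfied by some integers in the range but not all.

Answer: Sometimes true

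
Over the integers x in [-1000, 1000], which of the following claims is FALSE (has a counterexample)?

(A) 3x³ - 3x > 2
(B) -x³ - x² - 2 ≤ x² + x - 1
(A) x = 0: LHS = 3·0³ - 3·0 = 0; 0 > 2 — FAILS
(B) x = -2: LHS = -(-2)³ - (-2)² - 2 = 2, RHS = (-2)² + (-2) - 1 = 1; 2 ≤ 1 — FAILS

Answer: Both A and B are false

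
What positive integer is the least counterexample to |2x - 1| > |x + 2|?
Testing positive integers:
x = 1: LHS = |2·1 - 1| = |1| = 1, RHS = |1 + 2| = |3| = 3; 1 > 3 — FAILS  ← smallest positive counterexample

Answer: x = 1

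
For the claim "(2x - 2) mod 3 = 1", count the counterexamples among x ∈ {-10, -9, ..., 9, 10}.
Counterexamples in [-10, 10]: {-10, -8, -7, -5, -4, -2, -1, 1, 2, 4, 5, 7, 8, 10}.

Counting them gives 14 values.

Answer: 14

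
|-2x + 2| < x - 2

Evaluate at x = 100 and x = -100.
x = 100: LHS = |-2·100 + 2| = |-198| = 198, RHS = 100 - 2 = 98; 198 < 98 — FAILS
x = -100: LHS = |-2·(-100) + 2| = |202| = 202, RHS = (-100) - 2 = -102; 202 < -102 — FAILS

Answer: No, fails for both x = 100 and x = -100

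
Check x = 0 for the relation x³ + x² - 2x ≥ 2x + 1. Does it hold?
x = 0: LHS = 0³ + 0² - 2·0 = 0, RHS = 2·0 + 1 = 1; 0 ≥ 1 — FAILS

The relation fails at x = 0, so x = 0 is a counterexample.

Answer: No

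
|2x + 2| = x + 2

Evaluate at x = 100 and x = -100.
x = 100: LHS = |2·100 + 2| = |202| = 202, RHS = 100 + 2 = 102; 202 = 102 — FAILS
x = -100: LHS = |2·(-100) + 2| = |-198| = 198, RHS = (-100) + 2 = -98; 198 = -98 — FAILS

Answer: No, fails for both x = 100 and x = -100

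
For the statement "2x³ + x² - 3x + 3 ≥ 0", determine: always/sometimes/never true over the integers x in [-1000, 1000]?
Holds at x = 0: LHS = 2·0³ + 0² - 3·0 + 3 = 3; 3 ≥ 0 — holds
Fails at x = -2: LHS = 2·(-2)³ + (-2)² - 3·(-2) + 3 = -3; -3 ≥ 0 — FAILS
It is satisfied by some integers in the range but not all.

Answer: Sometimes true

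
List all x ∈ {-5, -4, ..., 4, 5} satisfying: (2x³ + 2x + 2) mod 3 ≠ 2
Holds for: {-5, -4, -2, -1, 1, 2, 4, 5}
Fails for: {-3, 0, 3}

Answer: {-5, -4, -2, -1, 1, 2, 4, 5}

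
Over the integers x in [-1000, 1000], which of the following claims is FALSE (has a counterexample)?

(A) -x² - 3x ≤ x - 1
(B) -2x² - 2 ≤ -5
(A) x = 0: LHS = -0² - 3·0 = 0, RHS = 0 - 1 = -1; 0 ≤ -1 — FAILS
(B) x = 0: LHS = -2·0² - 2 = -2; -2 ≤ -5 — FAILS

Answer: Both A and B are false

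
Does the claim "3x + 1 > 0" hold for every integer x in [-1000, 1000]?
The claim fails at x = -1:
x = -1: LHS = 3·(-1) + 1 = -2; -2 > 0 — FAILS

Because a single integer refutes it, the statement is false.

Answer: False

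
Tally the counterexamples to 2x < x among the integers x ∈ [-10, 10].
Counterexamples in [-10, 10]: {0, 1, 2, 3, 4, 5, 6, 7, 8, 9, 10}.

Counting them gives 11 values.

Answer: 11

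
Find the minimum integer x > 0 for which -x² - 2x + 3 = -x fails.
Testing positive integers:
x = 1: LHS = -1² - 2·1 + 3 = 0; 0 = -1 — FAILS  ← smallest positive counterexample

Answer: x = 1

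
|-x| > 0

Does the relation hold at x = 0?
x = 0: LHS = |-0| = |0| = 0; 0 > 0 — FAILS

The relation fails at x = 0, so x = 0 is a counterexample.

Answer: No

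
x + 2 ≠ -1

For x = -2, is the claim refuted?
Substitute x = -2 into the relation:
x = -2: LHS = (-2) + 2 = 0; 0 ≠ -1 — holds

The claim holds here, so x = -2 is not a counterexample. (A counterexample exists elsewhere, e.g. x = -3.)

Answer: No, x = -2 is not a counterexample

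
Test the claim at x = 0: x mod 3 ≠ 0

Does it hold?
x = 0: LHS = 0 mod 3 = 0; 0 ≠ 0 — FAILS

The relation fails at x = 0, so x = 0 is a counterexample.

Answer: No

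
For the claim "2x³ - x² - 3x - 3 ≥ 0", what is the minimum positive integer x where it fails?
Testing positive integers:
x = 1: LHS = 2·1³ - 1² - 3·1 - 3 = -5; -5 ≥ 0 — FAILS  ← smallest positive counterexample

Answer: x = 1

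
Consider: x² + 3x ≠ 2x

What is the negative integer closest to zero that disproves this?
Testing negative integers from -1 downward:
x = -1: LHS = (-1)² + 3·(-1) = -2, RHS = 2·(-1) = -2; -2 ≠ -2 — FAILS  ← closest negative counterexample to 0

Answer: x = -1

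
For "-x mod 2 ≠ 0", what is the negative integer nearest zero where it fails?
Testing negative integers from -1 downward:
x = -1: LHS = (-(-1)) mod 2 = 1 mod 2 = 1; 1 ≠ 0 — holds
x = -2: LHS = (-(-2)) mod 2 = 2 mod 2 = 0; 0 ≠ 0 — FAILS  ← closest negative counterexample to 0

Answer: x = -2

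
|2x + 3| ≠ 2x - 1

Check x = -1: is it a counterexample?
Substitute x = -1 into the relation:
x = -1: LHS = |2·(-1) + 3| = |1| = 1, RHS = 2·(-1) - 1 = -3; 1 ≠ -3 — holds

The relation holds at x = -1, so it is not a counterexample.

Answer: No, x = -1 is not a counterexample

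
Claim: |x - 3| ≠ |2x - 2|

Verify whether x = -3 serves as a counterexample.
Substitute x = -3 into the relation:
x = -3: LHS = |(-3) - 3| = |-6| = 6, RHS = |2·(-3) - 2| = |-8| = 8; 6 ≠ 8 — holds

The claim holds here, so x = -3 is not a counterexample. (A counterexample exists elsewhere, e.g. x = -1.)

Answer: No, x = -3 is not a counterexample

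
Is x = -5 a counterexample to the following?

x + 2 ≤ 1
Substitute x = -5 into the relation:
x = -5: LHS = (-5) + 2 = -3; -3 ≤ 1 — holds

The claim holds here, so x = -5 is not a counterexample. (A counterexample exists elsewhere, e.g. x = 0.)

Answer: No, x = -5 is not a counterexample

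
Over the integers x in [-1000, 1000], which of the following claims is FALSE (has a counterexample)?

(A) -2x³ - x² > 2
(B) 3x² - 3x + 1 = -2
(A) x = 0: LHS = -2·0³ - 0² = 0; 0 > 2 — FAILS
(B) x = 0: LHS = 3·0² - 3·0 + 1 = 1; 1 = -2 — FAILS

Answer: Both A and B are false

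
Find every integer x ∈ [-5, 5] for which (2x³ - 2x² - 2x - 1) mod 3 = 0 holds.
Holds for: {-5, -4, -2, -1, 1, 2, 4, 5}
Fails for: {-3, 0, 3}

Answer: {-5, -4, -2, -1, 1, 2, 4, 5}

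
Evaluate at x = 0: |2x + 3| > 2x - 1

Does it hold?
x = 0: LHS = |2·0 + 3| = |3| = 3, RHS = 2·0 - 1 = -1; 3 > -1 — holds

The relation is satisfied at x = 0.

Answer: Yes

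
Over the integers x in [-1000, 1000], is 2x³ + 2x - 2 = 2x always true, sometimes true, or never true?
Holds at x = 1: LHS = 2·1³ + 2·1 - 2 = 2, RHS = 2·1 = 2; 2 = 2 — holds
Fails at x = 0: LHS = 2·0³ + 2·0 - 2 = -2, RHS = 2·0 = 0; -2 = 0 — FAILS
It is satisfied by some integers in the range but not all.

Answer: Sometimes true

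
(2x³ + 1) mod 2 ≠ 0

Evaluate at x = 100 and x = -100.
x = 100: LHS = (2·100³ + 1) mod 2 = 2000001 mod 2 = 1; 1 ≠ 0 — holds
x = -100: LHS = (2·(-100)³ + 1) mod 2 = (-1999999) mod 2 = 1; 1 ≠ 0 — holds

Answer: Yes, holds for both x = 100 and x = -100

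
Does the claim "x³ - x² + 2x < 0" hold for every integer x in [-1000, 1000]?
The claim fails at x = 0:
x = 0: LHS = 0³ - 0² + 2·0 = 0; 0 < 0 — FAILS

Because a single integer refutes it, the statement is false.

Answer: False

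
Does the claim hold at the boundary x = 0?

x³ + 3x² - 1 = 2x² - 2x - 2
x = 0: LHS = 0³ + 3·0² - 1 = -1, RHS = 2·0² - 2·0 - 2 = -2; -1 = -2 — FAILS

The relation fails at x = 0, so x = 0 is a counterexample.

Answer: No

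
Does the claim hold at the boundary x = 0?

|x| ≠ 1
x = 0: LHS = |0| = 0; 0 ≠ 1 — holds

The relation is satisfied at x = 0.

Answer: Yes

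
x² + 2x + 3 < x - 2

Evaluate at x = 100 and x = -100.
x = 100: LHS = 100² + 2·100 + 3 = 10203, RHS = 100 - 2 = 98; 10203 < 98 — FAILS
x = -100: LHS = (-100)² + 2·(-100) + 3 = 9803, RHS = (-100) - 2 = -102; 9803 < -102 — FAILS

Answer: No, fails for both x = 100 and x = -100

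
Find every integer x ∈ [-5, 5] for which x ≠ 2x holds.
Holds for: {-5, -4, -3, -2, -1, 1, 2, 3, 4, 5}
Fails for: {0}

Answer: {-5, -4, -3, -2, -1, 1, 2, 3, 4, 5}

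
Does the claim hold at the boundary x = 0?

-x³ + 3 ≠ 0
x = 0: LHS = -0³ + 3 = 3; 3 ≠ 0 — holds

The relation is satisfied at x = 0.

Answer: Yes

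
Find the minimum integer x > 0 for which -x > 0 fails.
Testing positive integers:
x = 1: -1 > 0 — FAILS  ← smallest positive counterexample

Answer: x = 1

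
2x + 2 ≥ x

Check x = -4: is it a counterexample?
Substitute x = -4 into the relation:
x = -4: LHS = 2·(-4) + 2 = -6; -6 ≥ -4 — FAILS

Since the claim fails at x = -4, this value is a counterexample.

Answer: Yes, x = -4 is a counterexample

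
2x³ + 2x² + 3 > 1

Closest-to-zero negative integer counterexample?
Testing negative integers from -1 downward:
x = -1: LHS = 2·(-1)³ + 2·(-1)² + 3 = 3; 3 > 1 — holds
x = -2: LHS = 2·(-2)³ + 2·(-2)² + 3 = -5; -5 > 1 — FAILS  ← closest negative counterexample to 0

Answer: x = -2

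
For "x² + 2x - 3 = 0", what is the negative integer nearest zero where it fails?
Testing negative integers from -1 downward:
x = -1: LHS = (-1)² + 2·(-1) - 3 = -4; -4 = 0 — FAILS  ← closest negative counterexample to 0

Answer: x = -1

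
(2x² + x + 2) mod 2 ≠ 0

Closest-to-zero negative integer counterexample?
Testing negative integers from -1 downward:
x = -1: LHS = (2·(-1)² + (-1) + 2) mod 2 = 3 mod 2 = 1; 1 ≠ 0 — holds
x = -2: LHS = (2·(-2)² + (-2) + 2) mod 2 = 8 mod 2 = 0; 0 ≠ 0 — FAILS  ← closest negative counterexample to 0

Answer: x = -2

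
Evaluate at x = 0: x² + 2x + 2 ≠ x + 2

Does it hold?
x = 0: LHS = 0² + 2·0 + 2 = 2, RHS = 0 + 2 = 2; 2 ≠ 2 — FAILS

The relation fails at x = 0, so x = 0 is a counterexample.

Answer: No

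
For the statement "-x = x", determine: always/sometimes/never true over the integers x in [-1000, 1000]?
Holds at x = 0: LHS = -0 = 0; 0 = 0 — holds
Fails at x = 1: -1 = 1 — FAILS
It is satisfied by some integers in the range but not all.

Answer: Sometimes true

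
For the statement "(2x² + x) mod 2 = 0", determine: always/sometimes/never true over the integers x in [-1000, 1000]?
Holds at x = 0: LHS = (2·0² + 0) mod 2 = 0 mod 2 = 0; 0 = 0 — holds
Fails at x = 1: LHS = (2·1² + 1) mod 2 = 3 mod 2 = 1; 1 = 0 — FAILS
It is satisfied by some integers in the range but not all.

Answer: Sometimes true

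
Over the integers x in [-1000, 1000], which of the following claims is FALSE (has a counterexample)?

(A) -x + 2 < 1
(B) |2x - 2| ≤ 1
(A) x = 0: LHS = -0 + 2 = 2; 2 < 1 — FAILS
(B) x = 0: LHS = |2·0 - 2| = |-2| = 2; 2 ≤ 1 — FAILS

Answer: Both A and B are false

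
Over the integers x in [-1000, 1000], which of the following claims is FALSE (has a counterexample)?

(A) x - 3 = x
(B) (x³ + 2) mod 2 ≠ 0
(A) x = 0: LHS = 0 - 3 = -3; -3 = 0 — FAILS
(B) x = 0: LHS = (0³ + 2) mod 2 = 2 mod 2 = 0; 0 ≠ 0 — FAILS

Answer: Both A and B are false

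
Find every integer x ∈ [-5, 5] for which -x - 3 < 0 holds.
Holds for: {-2, -1, 0, 1, 2, 3, 4, 5}
Fails for: {-5, -4, -3}

Answer: {-2, -1, 0, 1, 2, 3, 4, 5}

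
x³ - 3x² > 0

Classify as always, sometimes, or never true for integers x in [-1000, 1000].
Holds at x = 4: LHS = 4³ - 3·4² = 16; 16 > 0 — holds
Fails at x = 0: LHS = 0³ - 3·0² = 0; 0 > 0 — FAILS
It is satisfied by some integers in the range but not all.

Answer: Sometimes true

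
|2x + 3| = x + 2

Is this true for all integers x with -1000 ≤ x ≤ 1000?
The claim fails at x = 0:
x = 0: LHS = |2·0 + 3| = |3| = 3, RHS = 0 + 2 = 2; 3 = 2 — FAILS

Because a single integer refutes it, the statement is false.

Answer: False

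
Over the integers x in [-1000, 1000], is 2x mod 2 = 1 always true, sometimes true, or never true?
For a polynomial with integer coefficients, its value mod 2 depends only on x mod 2, so it suffices to check one representative of each residue class, x = 0, 1:
x = 0: LHS = (2·0) mod 2 = 0 mod 2 = 0; 0 = 1 — FAILS
x = 1: LHS = (2·1) mod 2 = 2 mod 2 = 0; 0 = 1 — FAILS
The relation fails in every residue class, so the claimed relation (=) fails for every integer in [-1000, 1000].

No integer in the range satisfies it.

Answer: Never true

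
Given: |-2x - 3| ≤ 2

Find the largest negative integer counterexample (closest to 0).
Testing negative integers from -1 downward:
x = -1: LHS = |-2·(-1) - 3| = |-1| = 1; 1 ≤ 2 — holds
x = -2: LHS = |-2·(-2) - 3| = |1| = 1; 1 ≤ 2 — holds
x = -3: LHS = |-2·(-3) - 3| = |3| = 3; 3 ≤ 2 — FAILS  ← closest negative counterexample to 0

Answer: x = -3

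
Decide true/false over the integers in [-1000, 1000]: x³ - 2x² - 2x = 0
The claim fails at x = 1:
x = 1: LHS = 1³ - 2·1² - 2·1 = -3; -3 = 0 — FAILS

Because a single integer refutes it, the statement is false.

Answer: False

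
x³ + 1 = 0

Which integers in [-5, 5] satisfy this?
Holds for: {-1}
Fails for: {-5, -4, -3, -2, 0, 1, 2, 3, 4, 5}

Answer: {-1}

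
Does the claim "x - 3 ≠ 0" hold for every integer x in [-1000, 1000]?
The claim fails at x = 3:
x = 3: LHS = 3 - 3 = 0; 0 ≠ 0 — FAILS

Because a single integer refutes it, the statement is false.

Answer: False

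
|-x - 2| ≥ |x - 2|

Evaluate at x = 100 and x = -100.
x = 100: LHS = |-100 - 2| = |-102| = 102, RHS = |100 - 2| = |98| = 98; 102 ≥ 98 — holds
x = -100: LHS = |-(-100) - 2| = |98| = 98, RHS = |(-100) - 2| = |-102| = 102; 98 ≥ 102 — FAILS

Answer: Partially: holds for x = 100, fails for x = -100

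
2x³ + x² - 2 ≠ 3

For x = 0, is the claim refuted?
Substitute x = 0 into the relation:
x = 0: LHS = 2·0³ + 0² - 2 = -2; -2 ≠ 3 — holds

The relation holds at x = 0, so it is not a counterexample.

Answer: No, x = 0 is not a counterexample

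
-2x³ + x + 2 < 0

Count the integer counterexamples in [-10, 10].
Counterexamples in [-10, 10]: {-10, -9, -8, -7, -6, -5, -4, -3, -2, -1, 0, 1}.

Counting them gives 12 values.

Answer: 12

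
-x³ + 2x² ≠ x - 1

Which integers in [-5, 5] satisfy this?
Track d = LHS − RHS over the integers in [-5, 5]. Equality would need d = 0, but d changes sign only between consecutive integers, jumping over 0:
x = 1: LHS = -1³ + 2·1² = 1, RHS = 1 - 1 = 0; 1 ≠ 0 — holds  (d = 1)
x = 2: LHS = -2³ + 2·2² = 0, RHS = 2 - 1 = 1; 0 ≠ 1 — holds  (d = -1)
Away from these crossings d keeps a constant sign, and checking every integer in [-5, 5] confirms d ≠ 0 throughout. Hence the two sides are never equal, so the relation holds for every integer in [-5, 5].

Answer: All integers in [-5, 5]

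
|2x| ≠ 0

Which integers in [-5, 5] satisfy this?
Holds for: {-5, -4, -3, -2, -1, 1, 2, 3, 4, 5}
Fails for: {0}

Answer: {-5, -4, -3, -2, -1, 1, 2, 3, 4, 5}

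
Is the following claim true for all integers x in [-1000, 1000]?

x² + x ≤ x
The claim fails at x = 1:
x = 1: LHS = 1² + 1 = 2; 2 ≤ 1 — FAILS

Because a single integer refutes it, the statement is false.

Answer: False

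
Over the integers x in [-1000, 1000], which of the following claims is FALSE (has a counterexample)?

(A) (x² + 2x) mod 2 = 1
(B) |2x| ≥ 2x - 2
(A) x = 0: LHS = (0² + 2·0) mod 2 = 0 mod 2 = 0; 0 = 1 — FAILS

(B) Over all integers in [-1000, 1000], LHS − RHS is smallest at x = 0, where it equals 2:
x = 0: LHS = |2·0| = |0| = 0, RHS = 2·0 - 2 = -2; 0 ≥ -2 — holds
At the ends of the range:
x = -1000: LHS = |2·(-1000)| = |-2000| = 2000, RHS = 2·(-1000) - 2 = -2002; 2000 ≥ -2002 — holds
x = 1000: LHS = |2·1000| = |2000| = 2000, RHS = 2·1000 - 2 = 1998; 2000 ≥ 1998 — holds
Hence LHS − RHS is never negative, i.e. LHS ≥ RHS throughout, so the relation holds for every integer in [-1000, 1000].

Only (A) has a counterexample.

Answer: A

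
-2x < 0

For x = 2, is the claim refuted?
Substitute x = 2 into the relation:
x = 2: LHS = -2·2 = -4; -4 < 0 — holds

The claim holds here, so x = 2 is not a counterexample. (A counterexample exists elsewhere, e.g. x = 0.)

Answer: No, x = 2 is not a counterexample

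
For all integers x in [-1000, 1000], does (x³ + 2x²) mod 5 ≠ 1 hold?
The claim fails at x = -1:
x = -1: LHS = ((-1)³ + 2·(-1)²) mod 5 = 1 mod 5 = 1; 1 ≠ 1 — FAILS

Because a single integer refutes it, the statement is false.

Answer: False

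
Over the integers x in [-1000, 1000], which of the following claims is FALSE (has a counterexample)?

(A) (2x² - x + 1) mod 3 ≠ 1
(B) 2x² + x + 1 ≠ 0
(A) x = 0: LHS = (2·0² - 0 + 1) mod 3 = 1 mod 3 = 1; 1 ≠ 1 — FAILS

(B) Over all integers in [-1000, 1000], LHS − RHS is always positive; it is smallest at x = 0, where it equals 1:
x = 0: LHS = 2·0² + 0 + 1 = 1; 1 ≠ 0 — holds
At the ends of the range:
x = -1000: LHS = 2·(-1000)² + (-1000) + 1 = 1999001; 1999001 ≠ 0 — holds
x = 1000: LHS = 2·1000² + 1000 + 1 = 2001001; 2001001 ≠ 0 — holds
Hence LHS − RHS is never 0, i.e. the two sides are never equal, so the relation holds for every integer in [-1000, 1000].

Only (A) has a counterexample.

Answer: A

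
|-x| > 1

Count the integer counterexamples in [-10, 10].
Counterexamples in [-10, 10]: {-1, 0, 1}.

Counting them gives 3 values.

Answer: 3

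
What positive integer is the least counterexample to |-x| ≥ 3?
Testing positive integers:
x = 1: LHS = |-1| = 1; 1 ≥ 3 — FAILS  ← smallest positive counterexample

Answer: x = 1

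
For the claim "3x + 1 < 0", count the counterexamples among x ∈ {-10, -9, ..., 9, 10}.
Counterexamples in [-10, 10]: {0, 1, 2, 3, 4, 5, 6, 7, 8, 9, 10}.

Counting them gives 11 values.

Answer: 11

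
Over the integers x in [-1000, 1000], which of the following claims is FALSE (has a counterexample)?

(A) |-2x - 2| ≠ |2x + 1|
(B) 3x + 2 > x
(A) Track d = LHS − RHS over the integers in [-1000, 1000]. Equality would need d = 0, but d changes sign only between consecutive integers, jumping over 0:
x = -1: LHS = |-2·(-1) - 2| = |0| = 0, RHS = |2·(-1) + 1| = |-1| = 1; 0 ≠ 1 — holds  (d = -1)
x = 0: LHS = |-2·0 - 2| = |-2| = 2, RHS = |2·0 + 1| = |1| = 1; 2 ≠ 1 — holds  (d = 1)
Away from these crossings d keeps a constant sign, and checking every integer in [-1000, 1000] confirms d ≠ 0 throughout. Hence the two sides are never equal, so the relation holds for every integer in [-1000, 1000].

(B) x = -1: LHS = 3·(-1) + 2 = -1; -1 > -1 — FAILS

Only (B) has a counterexample.

Answer: B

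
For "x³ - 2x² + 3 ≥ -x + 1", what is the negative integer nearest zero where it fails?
Testing negative integers from -1 downward:
x = -1: LHS = (-1)³ - 2·(-1)² + 3 = 0, RHS = -(-1) + 1 = 2; 0 ≥ 2 — FAILS  ← closest negative counterexample to 0

Answer: x = -1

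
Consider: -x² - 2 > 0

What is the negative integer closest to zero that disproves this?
Testing negative integers from -1 downward:
x = -1: LHS = -(-1)² - 2 = -3; -3 > 0 — FAILS  ← closest negative counterexample to 0

Answer: x = -1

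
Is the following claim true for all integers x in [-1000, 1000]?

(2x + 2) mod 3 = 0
The claim fails at x = 0:
x = 0: LHS = (2·0 + 2) mod 3 = 2 mod 3 = 2; 2 = 0 — FAILS

Because a single integer refutes it, the statement is false.

Answer: False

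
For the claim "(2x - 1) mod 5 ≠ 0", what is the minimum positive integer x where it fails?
Testing positive integers:
x = 1: LHS = (2·1 - 1) mod 5 = 1 mod 5 = 1; 1 ≠ 0 — holds
x = 2: LHS = (2·2 - 1) mod 5 = 3 mod 5 = 3; 3 ≠ 0 — holds
x = 3: LHS = (2·3 - 1) mod 5 = 5 mod 5 = 0; 0 ≠ 0 — FAILS  ← smallest positive counterexample

Answer: x = 3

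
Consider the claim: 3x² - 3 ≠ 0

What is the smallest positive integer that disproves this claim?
Testing positive integers:
x = 1: LHS = 3·1² - 3 = 0; 0 ≠ 0 — FAILS  ← smallest positive counterexample

Answer: x = 1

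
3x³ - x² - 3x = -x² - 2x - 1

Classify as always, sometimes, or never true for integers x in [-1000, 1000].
Track d = LHS − RHS over the integers in [-1000, 1000]. Equality would need d = 0, but d changes sign only between consecutive integers, jumping over 0:
x = -1: LHS = 3·(-1)³ - (-1)² - 3·(-1) = -1, RHS = -(-1)² - 2·(-1) - 1 = 0; -1 = 0 — FAILS  (d = -1)
x = 0: LHS = 3·0³ - 0² - 3·0 = 0, RHS = -0² - 2·0 - 1 = -1; 0 = -1 — FAILS  (d = 1)
Away from these crossings d keeps a constant sign, and checking every integer in [-1000, 1000] confirms d ≠ 0 throughout. Hence the two sides are never equal, so the claimed relation (=) fails for every integer in [-1000, 1000].

No integer in the range satisfies it.

Answer: Never true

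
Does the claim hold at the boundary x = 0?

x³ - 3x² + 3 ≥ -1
x = 0: LHS = 0³ - 3·0² + 3 = 3; 3 ≥ -1 — holds

The relation is satisfied at x = 0.

Answer: Yes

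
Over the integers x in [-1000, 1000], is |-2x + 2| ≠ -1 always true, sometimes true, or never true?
An absolute value is never negative, so the left side is ≥ 0 for every x, while the right side is -1. Tightest case in [-1000, 1000] is x = 1:
x = 1: LHS = |-2·1 + 2| = |0| = 0; 0 ≠ -1 — holds
Hence LHS − RHS is never 0, i.e. the two sides are never equal, so the relation holds for every integer in [-1000, 1000].

No counterexample exists.

Answer: Always true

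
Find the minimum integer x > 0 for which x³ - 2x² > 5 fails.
Testing positive integers:
x = 1: LHS = 1³ - 2·1² = -1; -1 > 5 — FAILS  ← smallest positive counterexample

Answer: x = 1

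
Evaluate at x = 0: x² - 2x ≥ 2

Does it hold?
x = 0: LHS = 0² - 2·0 = 0; 0 ≥ 2 — FAILS

The relation fails at x = 0, so x = 0 is a counterexample.

Answer: No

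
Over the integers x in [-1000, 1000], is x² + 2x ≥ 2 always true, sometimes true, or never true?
Holds at x = 1: LHS = 1² + 2·1 = 3; 3 ≥ 2 — holds
Fails at x = 0: LHS = 0² + 2·0 = 0; 0 ≥ 2 — FAILS
It is satisfied by some integers in the range but not all.

Answer: Sometimes true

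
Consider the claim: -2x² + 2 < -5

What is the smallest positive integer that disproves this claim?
Testing positive integers:
x = 1: LHS = -2·1² + 2 = 0; 0 < -5 — FAILS  ← smallest positive counterexample

Answer: x = 1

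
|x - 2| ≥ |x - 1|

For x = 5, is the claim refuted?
Substitute x = 5 into the relation:
x = 5: LHS = |5 - 2| = |3| = 3, RHS = |5 - 1| = |4| = 4; 3 ≥ 4 — FAILS

Since the claim fails at x = 5, this value is a counterexample.

Answer: Yes, x = 5 is a counterexample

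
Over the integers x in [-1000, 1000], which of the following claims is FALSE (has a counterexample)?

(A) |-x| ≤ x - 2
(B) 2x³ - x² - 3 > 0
(A) x = 0: LHS = |-0| = |0| = 0, RHS = 0 - 2 = -2; 0 ≤ -2 — FAILS
(B) x = 0: LHS = 2·0³ - 0² - 3 = -3; -3 > 0 — FAILS

Answer: Both A and B are false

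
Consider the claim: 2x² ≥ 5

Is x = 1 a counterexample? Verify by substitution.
Substitute x = 1 into the relation:
x = 1: LHS = 2·1² = 2; 2 ≥ 5 — FAILS

Since the claim fails at x = 1, this value is a counterexample.

Answer: Yes, x = 1 is a counterexample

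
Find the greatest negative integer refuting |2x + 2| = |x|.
Testing negative integers from -1 downward:
x = -1: LHS = |2·(-1) + 2| = |0| = 0, RHS = |-1| = 1; 0 = 1 — FAILS  ← closest negative counterexample to 0

Answer: x = -1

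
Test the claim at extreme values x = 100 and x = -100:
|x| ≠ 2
x = 100: LHS = |100| = 100; 100 ≠ 2 — holds
x = -100: LHS = |-100| = 100; 100 ≠ 2 — holds

Answer: Yes, holds for both x = 100 and x = -100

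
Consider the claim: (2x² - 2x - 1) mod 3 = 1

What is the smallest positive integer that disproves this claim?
Testing positive integers:
x = 1: LHS = (2·1² - 2·1 - 1) mod 3 = (-1) mod 3 = 2; 2 = 1 — FAILS  ← smallest positive counterexample

Answer: x = 1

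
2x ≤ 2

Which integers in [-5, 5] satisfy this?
Holds for: {-5, -4, -3, -2, -1, 0, 1}
Fails for: {2, 3, 4, 5}

Answer: {-5, -4, -3, -2, -1, 0, 1}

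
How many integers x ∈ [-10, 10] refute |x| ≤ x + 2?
Counterexamples in [-10, 10]: {-10, -9, -8, -7, -6, -5, -4, -3, -2}.

Counting them gives 9 values.

Answer: 9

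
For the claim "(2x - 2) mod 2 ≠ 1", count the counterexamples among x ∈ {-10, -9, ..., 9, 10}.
For a polynomial with integer coefficients, its value mod 2 depends only on x mod 2, so it suffices to check one representative of each residue class, x = 0, 1:
x = 0: LHS = (2·0 - 2) mod 2 = (-2) mod 2 = 0; 0 ≠ 1 — holds
x = 1: LHS = (2·1 - 2) mod 2 = 0 mod 2 = 0; 0 ≠ 1 — holds
The relation holds in every residue class, so the relation holds for every integer in [-10, 10].

No counterexample appears in that range.

Answer: 0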